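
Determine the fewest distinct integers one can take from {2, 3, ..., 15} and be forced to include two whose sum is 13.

10

Two chosen integers sum to 13 exactly when both halves of some pair {x, 13−x} with 2 ≤ x ≤ 13−x ≤ 11 are chosen — 5 such pairs.
The remaining 4 elements (those with no distinct partner in range) can never complete a 13-sum, so the worst case takes all of them and one from each pair: 4 + 5 = 9.
By the pigeonhole principle, the 10th integer has to be the second member of some pair, so 9 + 1 = 10.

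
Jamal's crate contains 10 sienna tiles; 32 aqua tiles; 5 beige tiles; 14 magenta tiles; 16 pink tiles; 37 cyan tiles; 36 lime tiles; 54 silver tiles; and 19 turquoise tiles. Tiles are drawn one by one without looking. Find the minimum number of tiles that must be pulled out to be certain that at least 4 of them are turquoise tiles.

208

In the worst case for collecting turquoise tiles, every non-turquoise tile comes out first.
There are 10 + 32 + 5 + 14 + 16 + 37 + 36 + 54 = 204 non-turquoise tiles altogether.
After those, each further tile must be turquoise, so 204 + 4 = 208 draws guarantee 4 turquoise tiles.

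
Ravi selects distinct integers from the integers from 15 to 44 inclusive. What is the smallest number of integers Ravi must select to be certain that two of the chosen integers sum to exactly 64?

19

Two chosen integers sum to 64 exactly when both halves of some pair {x, 64−x} with 20 ≤ x ≤ 64−x ≤ 44 are chosen — 12 such pairs.
The remaining 6 elements (those with no distinct partner in range) can never complete a 64-sum, so the worst case takes all of them and one from each pair: 6 + 12 = 18.
By the pigeonhole principle, the 19th integer has to be the second member of some pair, so 18 + 1 = 19.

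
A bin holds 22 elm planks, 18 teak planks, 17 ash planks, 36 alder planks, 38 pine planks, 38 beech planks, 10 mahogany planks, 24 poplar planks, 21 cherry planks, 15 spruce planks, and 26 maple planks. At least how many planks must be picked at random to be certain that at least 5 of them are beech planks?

232

In the worst case for collecting beech planks, every non-beech plank comes out first.
There are 22 + 18 + 17 + 36 + 38 + 10 + 24 + 21 + 15 + 26 = 227 non-beech planks altogether.
After those, each further plank must be beech, so 227 + 5 = 232 draws guarantee 5 beech planks.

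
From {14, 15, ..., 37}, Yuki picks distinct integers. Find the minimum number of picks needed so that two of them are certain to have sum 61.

18

Two chosen integers sum to 61 exactly when both halves of some pair {x, 61−x} with 24 ≤ x ≤ 61−x ≤ 37 are chosen — 7 such pairs.
The remaining 10 elements (those with no distinct partner in range) can never complete a 61-sum, so the worst case takes all of them and one from each pair: 10 + 7 = 17.
The 18th integer has to be the second member of some pair, so 17 + 1 = 18.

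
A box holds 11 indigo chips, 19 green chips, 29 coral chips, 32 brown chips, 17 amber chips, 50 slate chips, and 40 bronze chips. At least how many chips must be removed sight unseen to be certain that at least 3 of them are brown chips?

169

In the worst case for collecting brown chips, every non-brown chip comes out first.
There are 11 + 19 + 29 + 17 + 50 + 40 = 166 non-brown chips altogether.
After those, each further chip must be brown, so 166 + 3 = 169 draws guarantee 3 brown chips.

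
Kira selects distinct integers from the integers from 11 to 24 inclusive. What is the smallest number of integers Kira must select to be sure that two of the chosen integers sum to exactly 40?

Group the elements by complementary pair {x, 40−x}: {16,24}, {17,23}, {18,22}, …, giving 4 two-element pairs, the single value 20 (it cannot pair with itself since the integers are distinct), and 5 integers whose partner 40−x falls outside [11,24].
By the pigeonhole principle, treating each of those 10 groups as a pigeonhole, one can pick one integer per group — 10 integers — with no two summing to 40.
The 11th integer lands in an occupied pair, forcing a sum of 40.

11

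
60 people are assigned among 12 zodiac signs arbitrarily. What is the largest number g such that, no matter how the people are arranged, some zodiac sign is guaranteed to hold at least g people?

5

By pigeonhole, the 12 zodiac signs are the holes and the 60 people are the pigeons.
If every zodiac sign held at most 4 people, the total would be at most 12 × 4 = 48, which is less than 60.
So some zodiac sign holds at least ⌈60/12⌉ = 5 people.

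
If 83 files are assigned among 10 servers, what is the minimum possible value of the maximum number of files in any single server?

The 10 servers are the holes and the 83 files are the pigeons.
If every server held at most 8 files, the total would be at most 10 × 8 = 80, which is less than 83.
So some server holds at least ⌈83/10⌉ = 9 files.

9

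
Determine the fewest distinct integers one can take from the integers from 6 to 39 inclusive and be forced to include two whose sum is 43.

19

Two chosen integers sum to 43 exactly when both halves of some pair {x, 43−x} with 6 ≤ x ≤ 43−x ≤ 37 are chosen — 16 such pairs.
The remaining 2 elements (those with no distinct partner in range) can never complete a 43-sum, so the worst case takes all of them and one from each pair: 2 + 16 = 18.
Pigeonhole: the 19th integer has to be the second member of some pair, so 18 + 1 = 19.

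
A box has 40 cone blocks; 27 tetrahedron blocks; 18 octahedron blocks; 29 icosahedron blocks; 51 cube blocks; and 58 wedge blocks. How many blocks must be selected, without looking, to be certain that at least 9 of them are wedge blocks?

174

In the worst case for collecting wedge blocks, every non-wedge block comes out first.
There are 40 + 27 + 18 + 29 + 51 = 165 non-wedge blocks altogether.
After those, each further block must be wedge, so 165 + 9 = 174 draws guarantee 9 wedge blocks.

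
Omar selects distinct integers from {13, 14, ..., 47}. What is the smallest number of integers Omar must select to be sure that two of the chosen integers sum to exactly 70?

24

Group the elements by complementary pair {x, 70−x}: {23,47}, {24,46}, {25,45}, …, giving 12 two-element pairs, the single value 35 (it cannot pair with itself since the integers are distinct), and 10 integers whose partner 70−x falls outside [13,47].
By the pigeonhole principle, treating each of those 23 groups as a pigeonhole, one can pick one integer per group — 23 integers — with no two summing to 70.
The 24th integer lands in an occupied pair, forcing a sum of 70.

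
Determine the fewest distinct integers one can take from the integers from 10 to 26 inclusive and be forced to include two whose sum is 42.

13

A set avoiding the sum 42 can contain at most one of each pair {x, 42−x}, plus the 7 elements whose complement lies outside the range or equal to its own complement.
The integers 10, …, 21 (12 of them) are such a set: any two sum to at least 10+11 = 21 and at most 20+21 = 41 < 42.
By the pigeonhole principle, any 13th integer completes one of the 5 pairs, so 13 choices force a sum of 42.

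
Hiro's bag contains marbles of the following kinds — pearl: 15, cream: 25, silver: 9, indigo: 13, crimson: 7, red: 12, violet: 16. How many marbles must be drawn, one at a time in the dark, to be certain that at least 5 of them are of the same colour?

By the pigeonhole principle, put each drawn marble into a box by colour. The largest draw with every box below 5 takes min(count, 4) from each colour.
Σ min(cᵢ, 4) = 4 + 4 + 4 + 4 + 4 + 4 + 4 = 28.
Draw number 28 + 1 = 29 must push one box to 5.

29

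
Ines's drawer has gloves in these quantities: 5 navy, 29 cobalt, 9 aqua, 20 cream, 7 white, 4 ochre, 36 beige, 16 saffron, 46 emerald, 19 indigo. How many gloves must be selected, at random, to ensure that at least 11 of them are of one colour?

86

An adversary could hand out at most 10 gloves per colour (4 colours run out sooner): 5 + 10 + 9 + 10 + 7 + 4 + 10 + 10 + 10 + 10 = 85 gloves and still no colour has 11.
One more glove lands in a colour already at 10, so 86 draws are enough and 85 are not.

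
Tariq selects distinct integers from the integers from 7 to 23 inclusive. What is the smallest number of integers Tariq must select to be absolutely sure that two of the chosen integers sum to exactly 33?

11

A set avoiding the sum 33 can contain at most one of each pair {x, 33−x}, plus the 3 elements whose complement lies outside the range.
The integers 7, …, 16 (10 of them) are such a set: any two sum to at least 7+8 = 15 and at most 15+16 = 31 < 33.
Pigeonhole: any 11th integer completes one of the 7 pairs, so 11 choices force a sum of 33.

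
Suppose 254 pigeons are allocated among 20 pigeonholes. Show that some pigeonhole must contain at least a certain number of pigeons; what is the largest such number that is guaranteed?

The 20 pigeonholes are the holes and the 254 pigeons are the pigeons.
If every pigeonhole held at most 12 pigeons, the total would be at most 20 × 12 = 240, which is less than 254.
So some pigeonhole holds at least ⌈254/20⌉ = 13 pigeons.

13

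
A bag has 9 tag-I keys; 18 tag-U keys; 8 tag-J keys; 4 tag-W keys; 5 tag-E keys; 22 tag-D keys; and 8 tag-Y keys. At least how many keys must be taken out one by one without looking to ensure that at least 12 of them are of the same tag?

By the pigeonhole principle, the 7 tags are the holes; the keys drawn are the pigeons.
To avoid 12 of any one tag, the worst case takes at most 11 of each tag, or every key of a tag that has fewer than 11.
That gives 9 + 11 + 8 + 4 + 5 + 11 + 8 = 56 keys with no tag reaching 12.
The next key forces some tag to 12, so 56 + 1 = 57.

57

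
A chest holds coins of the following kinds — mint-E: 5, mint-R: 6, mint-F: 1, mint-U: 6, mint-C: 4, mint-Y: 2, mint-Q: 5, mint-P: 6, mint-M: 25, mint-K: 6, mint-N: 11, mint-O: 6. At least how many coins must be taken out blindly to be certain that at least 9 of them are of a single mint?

An adversary could hand out at most 8 coins per mint (10 mints run out sooner): 5 + 6 + 1 + 6 + 4 + 2 + 5 + 6 + 8 + 6 + 8 + 6 = 63 coins and still no mint has 9.
By the pigeonhole principle, one more coin lands in a mint already at 8, so 64 draws are enough and 63 are not.

64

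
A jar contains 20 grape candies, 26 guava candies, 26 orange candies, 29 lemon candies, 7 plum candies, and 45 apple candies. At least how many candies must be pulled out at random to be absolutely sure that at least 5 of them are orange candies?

In the worst case for collecting orange candies, every non-orange candy comes out first.
There are 20 + 26 + 29 + 7 + 45 = 127 non-orange candies altogether.
After those, each further candy must be orange, so 127 + 5 = 132 draws guarantee 5 orange candies.

132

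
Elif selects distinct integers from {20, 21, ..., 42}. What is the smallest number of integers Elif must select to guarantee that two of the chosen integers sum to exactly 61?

13

Group the elements by complementary pair {x, 61−x}: {20,41}, {21,40}, {22,39}, …, giving 11 two-element pairs and 1 integer whose partner 61−x falls outside [20,42].
Treating each of those 12 groups as a pigeonhole, one can pick one integer per group — 12 integers — with no two summing to 61.
The 13th integer lands in an occupied pair, forcing a sum of 61.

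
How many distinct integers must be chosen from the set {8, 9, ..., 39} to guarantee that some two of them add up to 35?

23

Group the elements by complementary pair {x, 35−x}: {8,27}, {9,26}, {10,25}, …, giving 10 two-element pairs and 12 integers whose partner 35−x falls outside [8,39].
Pigeonhole: treating each of those 22 groups as a pigeonhole, one can pick one integer per group — 22 integers — with no two summing to 35.
The 23rd integer lands in an occupied pair, forcing a sum of 35.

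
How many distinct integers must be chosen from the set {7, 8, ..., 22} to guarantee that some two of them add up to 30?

Group the elements by complementary pair {x, 30−x}: {8,22}, {9,21}, {10,20}, …, giving 7 two-element pairs, the single value 15 (it cannot pair with itself since the integers are distinct), and 1 integer whose partner 30−x falls outside [7,22].
Treating each of those 9 groups as a pigeonhole, one can pick one integer per group — 9 integers — with no two summing to 30.
The 10th integer lands in an occupied pair, forcing a sum of 30.

10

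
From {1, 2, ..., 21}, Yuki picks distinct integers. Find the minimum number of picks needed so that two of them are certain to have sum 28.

Group the elements by complementary pair {x, 28−x}: {7,21}, {8,20}, {9,19}, …, giving 7 two-element pairs, the single value 14 (it cannot pair with itself since the integers are distinct), and 6 integers whose partner 28−x falls outside [1,21].
Treating each of those 14 groups as a pigeonhole, one can pick one integer per group — 14 integers — with no two summing to 28.
The 15th integer lands in an occupied pair, forcing a sum of 28.

15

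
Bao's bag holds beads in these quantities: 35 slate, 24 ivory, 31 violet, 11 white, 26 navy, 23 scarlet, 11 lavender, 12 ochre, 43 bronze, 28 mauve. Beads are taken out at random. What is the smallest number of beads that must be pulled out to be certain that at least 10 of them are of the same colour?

91

An adversary could hand out at most 9 beads per colour: 9 + 9 + 9 + 9 + 9 + 9 + 9 + 9 + 9 + 9 = 90 beads and still no colour has 10.
By pigeonhole, one more bead lands in a colour already at 9, so 91 draws are enough and 90 are not.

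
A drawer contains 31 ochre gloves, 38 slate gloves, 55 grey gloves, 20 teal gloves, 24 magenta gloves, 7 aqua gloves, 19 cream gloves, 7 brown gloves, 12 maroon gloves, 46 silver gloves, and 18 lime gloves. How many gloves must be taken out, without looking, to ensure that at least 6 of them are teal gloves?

263

In the worst case for collecting teal gloves, every non-teal glove comes out first.
There are 31 + 38 + 55 + 24 + 7 + 19 + 7 + 12 + 46 + 18 = 257 non-teal gloves altogether.
After those, each further glove must be teal, so 257 + 6 = 263 draws guarantee 6 teal gloves.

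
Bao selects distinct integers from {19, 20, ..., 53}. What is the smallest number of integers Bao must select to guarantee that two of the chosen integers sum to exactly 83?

Group the elements by complementary pair {x, 83−x}: {30,53}, {31,52}, {32,51}, …, giving 12 two-element pairs and 11 integers whose partner 83−x falls outside [19,53].
Treating each of those 23 groups as a pigeonhole, one can pick one integer per group — 23 integers — with no two summing to 83.
The 24th integer lands in an occupied pair, forcing a sum of 83.

24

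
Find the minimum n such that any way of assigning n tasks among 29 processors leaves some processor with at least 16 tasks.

With 435 tasks one could put exactly 15 in each of the 29 processors, and no processor would reach 16.
One more task must land in a processor that already has 15, giving it 16.
So 29 × 15 + 1 = 436 tasks are required.

436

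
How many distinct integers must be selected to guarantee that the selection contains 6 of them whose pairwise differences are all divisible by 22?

Integers whose pairwise differences are multiples of 22 are exactly those sharing a remainder mod 22. By the pigeonhole principle, the 22 residue classes mod 22 are the pigeonholes.
With 110 integers one could put 5 in each residue class and have no class reach 6.
The 111th integer pushes some class to 6, so 22·5 + 1 = 111.

111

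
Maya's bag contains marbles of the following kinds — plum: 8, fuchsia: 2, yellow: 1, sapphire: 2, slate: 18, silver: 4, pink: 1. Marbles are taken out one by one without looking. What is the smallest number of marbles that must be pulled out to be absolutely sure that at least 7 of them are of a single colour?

An adversary could hand out at most 6 marbles per colour (5 colours run out sooner): 6 + 2 + 1 + 2 + 6 + 4 + 1 = 22 marbles and still no colour has 7.
One more marble lands in a colour already at 6, so 23 draws are enough and 22 are not.

23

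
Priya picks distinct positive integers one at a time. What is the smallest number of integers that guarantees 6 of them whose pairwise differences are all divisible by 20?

101

Integers whose pairwise differences are multiples of 20 are exactly those sharing a remainder mod 20. By the pigeonhole principle, the 20 residue classes mod 20 are the pigeonholes.
With 100 integers one could put 5 in each residue class and have no class reach 6.
The 101st integer pushes some class to 6, so 20·5 + 1 = 101.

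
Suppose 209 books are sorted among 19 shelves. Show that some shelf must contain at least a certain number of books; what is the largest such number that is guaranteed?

11

Pigeonhole: the 19 shelves are the holes and the 209 books are the pigeons.
If every shelf held at most 10 books, the total would be at most 19 × 10 = 190, which is less than 209.
So some shelf holds at least ⌈209/19⌉ = 11 books.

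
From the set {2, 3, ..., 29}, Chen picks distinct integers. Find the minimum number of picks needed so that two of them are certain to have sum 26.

18

Group the elements by complementary pair {x, 26−x}: {2,24}, {3,23}, {4,22}, …, giving 11 two-element pairs, the single value 13 (it cannot pair with itself since the integers are distinct), and 5 integers whose partner 26−x falls outside [2,29].
Pigeonhole: treating each of those 17 groups as a pigeonhole, one can pick one integer per group — 17 integers — with no two summing to 26.
The 18th integer lands in an occupied pair, forcing a sum of 26.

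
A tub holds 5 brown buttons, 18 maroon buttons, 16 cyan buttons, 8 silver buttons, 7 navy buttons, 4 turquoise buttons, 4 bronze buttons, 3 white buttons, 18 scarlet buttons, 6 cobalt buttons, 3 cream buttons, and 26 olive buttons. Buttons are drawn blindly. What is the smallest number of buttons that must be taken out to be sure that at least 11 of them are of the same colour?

The 12 colours are the holes; the buttons drawn are the pigeons.
To avoid 11 of any one colour, the worst case takes at most 10 of each colour, or every button of a colour that has fewer than 10.
That gives 5 + 10 + 10 + 8 + 7 + 4 + 4 + 3 + 10 + 6 + 3 + 10 = 80 buttons with no colour reaching 11.
The next button forces some colour to 11, so 80 + 1 = 81.

81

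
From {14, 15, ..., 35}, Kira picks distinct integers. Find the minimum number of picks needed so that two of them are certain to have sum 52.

Two chosen integers sum to 52 exactly when both halves of some pair {x, 52−x} with 17 ≤ x ≤ 52−x ≤ 35 are chosen — 9 such pairs.
The remaining 4 elements (those with no distinct partner in range) can never complete a 52-sum, so the worst case takes all of them and one from each pair: 4 + 9 = 13.
By the pigeonhole principle, the 14th integer has to be the second member of some pair, so 13 + 1 = 14.

14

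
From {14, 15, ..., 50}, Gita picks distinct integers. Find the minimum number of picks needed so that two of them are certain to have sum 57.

Group the elements by complementary pair {x, 57−x}: {14,43}, {15,42}, {16,41}, …, giving 15 two-element pairs and 7 integers whose partner 57−x falls outside [14,50].
Treating each of those 22 groups as a pigeonhole, one can pick one integer per group — 22 integers — with no two summing to 57.
The 23rd integer lands in an occupied pair, forcing a sum of 57.

23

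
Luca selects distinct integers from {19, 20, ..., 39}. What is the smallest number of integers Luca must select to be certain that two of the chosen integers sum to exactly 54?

14

Two chosen integers sum to 54 exactly when both halves of some pair {x, 54−x} with 19 ≤ x ≤ 54−x ≤ 35 are chosen — 8 such pairs.
The remaining 5 elements (those with no distinct partner in range) can never complete a 54-sum, so the worst case takes all of them and one from each pair: 5 + 8 = 13.
By the pigeonhole principle, the 14th integer has to be the second member of some pair, so 13 + 1 = 14.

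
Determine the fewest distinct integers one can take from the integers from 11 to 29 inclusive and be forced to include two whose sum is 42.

A set avoiding the sum 42 can contain at most one of each pair {x, 42−x}, plus the 3 elements whose complement lies outside the range or equal to its own complement.
The integers 11, …, 21 (11 of them) are such a set: any two sum to at least 11+12 = 23 and at most 20+21 = 41 < 42.
Any 12th integer completes one of the 8 pairs, so 12 choices force a sum of 42.

12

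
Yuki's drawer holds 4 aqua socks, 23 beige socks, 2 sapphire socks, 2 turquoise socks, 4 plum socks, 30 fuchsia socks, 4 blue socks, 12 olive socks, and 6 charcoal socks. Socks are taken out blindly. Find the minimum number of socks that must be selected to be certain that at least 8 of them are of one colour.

By pigeonhole, the 9 colours are the holes; the socks drawn are the pigeons.
To avoid 8 of any one colour, the worst case takes at most 7 of each colour, or every sock of a colour that has fewer than 7.
That gives 4 + 7 + 2 + 2 + 4 + 7 + 4 + 7 + 6 = 43 socks with no colour reaching 8.
The next sock forces some colour to 8, so 43 + 1 = 44.

44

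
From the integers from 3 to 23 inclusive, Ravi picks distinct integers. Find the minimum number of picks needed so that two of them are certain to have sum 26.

Two chosen integers sum to 26 exactly when both halves of some pair {x, 26−x} with 3 ≤ x ≤ 26−x ≤ 23 are chosen — 10 such pairs.
The remaining 1 element (those with no distinct partner in range) can never complete a 26-sum, so the worst case takes all of them and one from each pair: 1 + 10 = 11.
By pigeonhole, the 12th integer has to be the second member of some pair, so 11 + 1 = 12.

12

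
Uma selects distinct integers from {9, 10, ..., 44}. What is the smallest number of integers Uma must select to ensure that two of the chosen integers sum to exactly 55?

A set avoiding the sum 55 can contain at most one of each pair {x, 55−x}, plus the 2 elements whose complement lies outside the range.
The integers 9, …, 27 (19 of them) are such a set: any two sum to at least 9+10 = 19 and at most 26+27 = 53 < 55.
Any 20th integer completes one of the 17 pairs, so 20 choices force a sum of 55.

20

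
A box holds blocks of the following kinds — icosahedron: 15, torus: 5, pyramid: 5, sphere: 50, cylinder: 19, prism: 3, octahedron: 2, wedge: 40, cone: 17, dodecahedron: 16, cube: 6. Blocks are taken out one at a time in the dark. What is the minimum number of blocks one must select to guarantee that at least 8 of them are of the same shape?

By the pigeonhole principle, the 11 shapes are the holes; the blocks drawn are the pigeons.
To avoid 8 of any one shape, the worst case takes at most 7 of each shape, or every block of a shape that has fewer than 7.
That gives 7 + 5 + 5 + 7 + 7 + 3 + 2 + 7 + 7 + 7 + 6 = 63 blocks with no shape reaching 8.
The next block forces some shape to 8, so 63 + 1 = 64.

64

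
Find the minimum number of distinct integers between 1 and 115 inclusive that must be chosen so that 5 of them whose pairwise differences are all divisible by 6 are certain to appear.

25

Integers whose pairwise differences are multiples of 6 are exactly those sharing a remainder mod 6. By the pigeonhole principle, the 6 residue classes mod 6 are the pigeonholes.
With 24 integers one could put 4 in each residue class and have no class reach 5.
The 25th integer pushes some class to 5, so 6·4 + 1 = 25.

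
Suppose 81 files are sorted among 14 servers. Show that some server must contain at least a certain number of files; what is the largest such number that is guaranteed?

6

Pigeonhole: the 14 servers are the holes and the 81 files are the pigeons.
If every server held at most 5 files, the total would be at most 14 × 5 = 70, which is less than 81.
So some server holds at least ⌈81/14⌉ = 6 files.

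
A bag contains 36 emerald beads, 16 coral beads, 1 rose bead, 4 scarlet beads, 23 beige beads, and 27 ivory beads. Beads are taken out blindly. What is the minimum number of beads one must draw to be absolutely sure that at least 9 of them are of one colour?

38

An adversary could hand out at most 8 beads per colour (rose, scarlet run out sooner): 8 + 8 + 1 + 4 + 8 + 8 = 37 beads and still no colour has 9.
Pigeonhole: one more bead lands in a colour already at 8, so 38 draws are enough and 37 are not.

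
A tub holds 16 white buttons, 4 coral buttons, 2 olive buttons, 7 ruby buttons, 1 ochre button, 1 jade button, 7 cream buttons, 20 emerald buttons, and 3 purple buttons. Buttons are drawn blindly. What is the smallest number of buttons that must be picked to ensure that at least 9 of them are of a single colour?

42

By the pigeonhole principle, put each drawn button into a box by colour. The largest draw with every box below 9 takes min(count, 8) from each colour; colours with fewer than 8 contribute all they have.
Σ min(cᵢ, 8) = 8 + 4 + 2 + 7 + 1 + 1 + 7 + 8 + 3 = 41.
Draw number 41 + 1 = 42 must push one box to 9.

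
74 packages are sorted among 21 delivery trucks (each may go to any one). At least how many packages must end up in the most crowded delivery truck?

By pigeonhole, the 21 delivery trucks are the holes and the 74 packages are the pigeons.
If every delivery truck held at most 3 packages, the total would be at most 21 × 3 = 63, which is less than 74.
So some delivery truck holds at least ⌈74/21⌉ = 4 packages.

4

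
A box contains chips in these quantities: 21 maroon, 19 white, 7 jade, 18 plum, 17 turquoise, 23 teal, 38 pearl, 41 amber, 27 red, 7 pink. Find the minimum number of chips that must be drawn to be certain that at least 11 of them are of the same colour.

By pigeonhole, put each drawn chip into a box by colour. The largest draw with every box below 11 takes min(count, 10) from each colour; colours with fewer than 10 contribute all they have.
Σ min(cᵢ, 10) = 10 + 10 + 7 + 10 + 10 + 10 + 10 + 10 + 10 + 7 = 94.
Draw number 94 + 1 = 95 must push one box to 11.

95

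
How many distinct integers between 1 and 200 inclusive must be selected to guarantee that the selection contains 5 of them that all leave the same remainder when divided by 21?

85

Pigeonhole: the 21 residue classes mod 21 are the pigeonholes.
With 84 integers one could put 4 in each residue class and have no class reach 5.
The 85th integer pushes some class to 5, so 21·4 + 1 = 85.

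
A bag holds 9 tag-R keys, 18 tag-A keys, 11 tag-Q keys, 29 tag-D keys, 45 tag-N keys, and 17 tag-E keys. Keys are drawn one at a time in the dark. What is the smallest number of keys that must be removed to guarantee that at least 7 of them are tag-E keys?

119

In the worst case for collecting tag-E keys, every non-tag-E key comes out first.
There are 9 + 18 + 11 + 29 + 45 = 112 non-tag-E keys altogether.
After those, each further key must be tag-E, so 112 + 7 = 119 draws guarantee 7 tag-E keys.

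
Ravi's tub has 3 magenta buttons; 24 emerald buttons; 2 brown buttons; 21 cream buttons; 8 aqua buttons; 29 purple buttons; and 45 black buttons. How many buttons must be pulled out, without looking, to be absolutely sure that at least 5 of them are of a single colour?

26

By the pigeonhole principle, put each drawn button into a box by colour. The largest draw with every box below 5 takes min(count, 4) from each colour; colours with fewer than 4 contribute all they have.
Σ min(cᵢ, 4) = 3 + 4 + 2 + 4 + 4 + 4 + 4 = 25.
Draw number 25 + 1 = 26 must push one box to 5.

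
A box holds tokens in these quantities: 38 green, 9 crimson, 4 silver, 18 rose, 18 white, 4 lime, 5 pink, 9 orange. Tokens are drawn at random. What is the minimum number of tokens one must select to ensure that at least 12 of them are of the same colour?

The 8 colours are the holes; the tokens drawn are the pigeons.
To avoid 12 of any one colour, the worst case takes at most 11 of each colour, or every token of a colour that has fewer than 11.
That gives 11 + 9 + 4 + 11 + 11 + 4 + 5 + 9 = 64 tokens with no colour reaching 12.
The next token forces some colour to 12, so 64 + 1 = 65.

65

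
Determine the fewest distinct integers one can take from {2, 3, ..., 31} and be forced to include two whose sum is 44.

Group the elements by complementary pair {x, 44−x}: {13,31}, {14,30}, {15,29}, …, giving 9 two-element pairs, the single value 22 (it cannot pair with itself since the integers are distinct), and 11 integers whose partner 44−x falls outside [2,31].
Treating each of those 21 groups as a pigeonhole, one can pick one integer per group — 21 integers — with no two summing to 44.
The 22nd integer lands in an occupied pair, forcing a sum of 44.

22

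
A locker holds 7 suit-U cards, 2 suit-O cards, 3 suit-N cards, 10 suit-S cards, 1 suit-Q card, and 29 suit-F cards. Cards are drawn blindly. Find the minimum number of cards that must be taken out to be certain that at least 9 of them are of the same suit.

An adversary could hand out at most 8 cards per suit (4 suits run out sooner): 7 + 2 + 3 + 8 + 1 + 8 = 29 cards and still no suit has 9.
By pigeonhole, one more card lands in a suit already at 8, so 30 draws are enough and 29 are not.

30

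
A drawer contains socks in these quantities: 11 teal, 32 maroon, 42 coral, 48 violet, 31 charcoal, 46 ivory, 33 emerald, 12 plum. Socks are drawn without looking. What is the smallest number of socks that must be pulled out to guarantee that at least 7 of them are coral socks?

220

In the worst case for collecting coral socks, every non-coral sock comes out first.
There are 11 + 32 + 48 + 31 + 46 + 33 + 12 = 213 non-coral socks altogether.
After those, each further sock must be coral, so 213 + 7 = 220 draws guarantee 7 coral socks.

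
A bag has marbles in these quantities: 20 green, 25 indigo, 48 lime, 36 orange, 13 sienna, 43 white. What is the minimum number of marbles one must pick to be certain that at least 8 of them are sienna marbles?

In the worst case for collecting sienna marbles, every non-sienna marble comes out first.
There are 20 + 25 + 48 + 36 + 43 = 172 non-sienna marbles altogether.
After those, each further marble must be sienna, so 172 + 8 = 180 draws guarantee 8 sienna marbles.

180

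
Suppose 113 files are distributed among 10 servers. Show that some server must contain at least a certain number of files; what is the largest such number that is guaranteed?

12

Pigeonhole: the 10 servers are the holes and the 113 files are the pigeons.
If every server held at most 11 files, the total would be at most 10 × 11 = 110, which is less than 113.
So some server holds at least ⌈113/10⌉ = 12 files.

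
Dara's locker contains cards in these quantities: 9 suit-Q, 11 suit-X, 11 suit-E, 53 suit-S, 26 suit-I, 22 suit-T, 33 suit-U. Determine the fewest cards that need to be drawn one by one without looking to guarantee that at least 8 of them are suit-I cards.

In the worst case for collecting suit-I cards, every non-suit-I card comes out first.
There are 9 + 11 + 11 + 53 + 22 + 33 = 139 non-suit-I cards altogether.
After those, each further card must be suit-I, so 139 + 8 = 147 draws guarantee 8 suit-I cards.

147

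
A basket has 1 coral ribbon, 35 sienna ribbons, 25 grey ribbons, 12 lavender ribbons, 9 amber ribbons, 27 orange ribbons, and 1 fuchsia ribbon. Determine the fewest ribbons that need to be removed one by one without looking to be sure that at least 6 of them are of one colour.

28

An adversary could hand out at most 5 ribbons per colour (coral, fuchsia run out sooner): 1 + 5 + 5 + 5 + 5 + 5 + 1 = 27 ribbons and still no colour has 6.
One more ribbon lands in a colour already at 5, so 28 draws are enough and 27 are not.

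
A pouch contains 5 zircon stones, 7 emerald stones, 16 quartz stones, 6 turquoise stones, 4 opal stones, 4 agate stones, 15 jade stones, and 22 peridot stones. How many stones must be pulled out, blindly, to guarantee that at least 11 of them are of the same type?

57

An adversary could hand out at most 10 stones per type (5 types run out sooner): 5 + 7 + 10 + 6 + 4 + 4 + 10 + 10 = 56 stones and still no type has 11.
One more stone lands in a type already at 10, so 57 draws are enough and 56 are not.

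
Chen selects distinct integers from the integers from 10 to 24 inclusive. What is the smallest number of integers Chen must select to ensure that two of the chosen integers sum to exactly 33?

9

Two chosen integers sum to 33 exactly when both halves of some pair {x, 33−x} with 10 ≤ x ≤ 33−x ≤ 23 are chosen — 7 such pairs.
The remaining 1 element (those with no distinct partner in range) can never complete a 33-sum, so the worst case takes all of them and one from each pair: 1 + 7 = 8.
By pigeonhole, the 9th integer has to be the second member of some pair, so 8 + 1 = 9.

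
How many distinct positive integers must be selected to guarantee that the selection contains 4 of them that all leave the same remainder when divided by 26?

By the pigeonhole principle, the 26 residue classes mod 26 are the pigeonholes.
With 78 integers one could put 3 in each residue class and have no class reach 4.
The 79th integer pushes some class to 4, so 26·3 + 1 = 79.

79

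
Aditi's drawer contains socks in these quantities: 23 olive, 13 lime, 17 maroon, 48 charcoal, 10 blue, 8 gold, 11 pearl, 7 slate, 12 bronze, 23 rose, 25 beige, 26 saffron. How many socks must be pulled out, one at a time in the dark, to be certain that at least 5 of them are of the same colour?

By pigeonhole, the 12 colours are the holes; the socks drawn are the pigeons.
To avoid 5 of any one colour, the worst case takes at most 4 of each colour.
That gives 4 + 4 + 4 + 4 + 4 + 4 + 4 + 4 + 4 + 4 + 4 + 4 = 48 socks with no colour reaching 5.
The next sock forces some colour to 5, so 48 + 1 = 49.

49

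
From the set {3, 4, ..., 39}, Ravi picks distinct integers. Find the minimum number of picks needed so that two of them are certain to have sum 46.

22

A set avoiding the sum 46 can contain at most one of each pair {x, 46−x}, plus the 5 elements whose complement lies outside the range or equal to its own complement.
The integers 3, …, 23 (21 of them) are such a set: any two sum to at least 3+4 = 7 and at most 22+23 = 45 < 46.
Any 22nd integer completes one of the 16 pairs, so 22 choices force a sum of 46.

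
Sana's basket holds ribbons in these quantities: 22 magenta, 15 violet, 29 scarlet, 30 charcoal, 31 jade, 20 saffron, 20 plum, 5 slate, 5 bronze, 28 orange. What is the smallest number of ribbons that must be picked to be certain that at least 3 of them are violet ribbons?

In the worst case for collecting violet ribbons, every non-violet ribbon comes out first.
There are 22 + 29 + 30 + 31 + 20 + 20 + 5 + 5 + 28 = 190 non-violet ribbons altogether.
After those, each further ribbon must be violet, so 190 + 3 = 193 draws guarantee 3 violet ribbons.

193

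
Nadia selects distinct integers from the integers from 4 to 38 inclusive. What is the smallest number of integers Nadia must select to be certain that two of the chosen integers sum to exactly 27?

26

Group the elements by complementary pair {x, 27−x}: {4,23}, {5,22}, {6,21}, …, giving 10 two-element pairs and 15 integers whose partner 27−x falls outside [4,38].
Pigeonhole: treating each of those 25 groups as a pigeonhole, one can pick one integer per group — 25 integers — with no two summing to 27.
The 26th integer lands in an occupied pair, forcing a sum of 27.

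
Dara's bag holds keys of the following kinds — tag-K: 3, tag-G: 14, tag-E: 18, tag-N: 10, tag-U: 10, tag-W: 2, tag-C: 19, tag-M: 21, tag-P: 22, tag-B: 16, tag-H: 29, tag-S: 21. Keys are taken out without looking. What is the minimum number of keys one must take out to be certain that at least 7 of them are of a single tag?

By the pigeonhole principle, put each drawn key into a box by tag. The largest draw with every box below 7 takes min(count, 6) from each tag; tags with fewer than 6 contribute all they have.
Σ min(cᵢ, 6) = 3 + 6 + 6 + 6 + 6 + 2 + 6 + 6 + 6 + 6 + 6 + 6 = 65.
Draw number 65 + 1 = 66 must push one box to 7.

66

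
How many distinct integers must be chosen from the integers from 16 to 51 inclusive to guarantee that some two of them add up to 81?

26

Two chosen integers sum to 81 exactly when both halves of some pair {x, 81−x} with 30 ≤ x ≤ 81−x ≤ 51 are chosen — 11 such pairs.
The remaining 14 elements (those with no distinct partner in range) can never complete a 81-sum, so the worst case takes all of them and one from each pair: 14 + 11 = 25.
Pigeonhole: the 26th integer has to be the second member of some pair, so 25 + 1 = 26.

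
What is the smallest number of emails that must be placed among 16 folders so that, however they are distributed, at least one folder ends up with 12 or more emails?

With 176 emails one could put exactly 11 in each of the 16 folders, and no folder would reach 12.
By the pigeonhole principle, one more email must land in a folder that already has 11, giving it 12.
So 16 × 11 + 1 = 177 emails are required.

177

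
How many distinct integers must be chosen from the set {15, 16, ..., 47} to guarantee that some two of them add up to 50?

24

Two chosen integers sum to 50 exactly when both halves of some pair {x, 50−x} with 15 ≤ x ≤ 50−x ≤ 35 are chosen — 10 such pairs.
The remaining 13 elements (those with no distinct partner in range) can never complete a 50-sum, so the worst case takes all of them and one from each pair: 13 + 10 = 23.
By pigeonhole, the 24th integer has to be the second member of some pair, so 23 + 1 = 24.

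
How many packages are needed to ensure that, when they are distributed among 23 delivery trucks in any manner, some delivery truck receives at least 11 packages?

231

With 230 packages one could put exactly 10 in each of the 23 delivery trucks, and no delivery truck would reach 11.
One more package must land in a delivery truck that already has 10, giving it 11.
So 23 × 10 + 1 = 231 packages are required.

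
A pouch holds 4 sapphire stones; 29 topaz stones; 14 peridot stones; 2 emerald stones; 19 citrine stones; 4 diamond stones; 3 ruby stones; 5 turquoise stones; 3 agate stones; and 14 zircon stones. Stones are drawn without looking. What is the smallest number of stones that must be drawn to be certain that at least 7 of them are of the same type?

46

By the pigeonhole principle, put each drawn stone into a box by type. The largest draw with every box below 7 takes min(count, 6) from each type; types with fewer than 6 contribute all they have.
Σ min(cᵢ, 6) = 4 + 6 + 6 + 2 + 6 + 4 + 3 + 5 + 3 + 6 = 45.
Draw number 45 + 1 = 46 must push one box to 7.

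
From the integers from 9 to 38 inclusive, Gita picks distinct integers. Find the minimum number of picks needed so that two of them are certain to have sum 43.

Two chosen integers sum to 43 exactly when both halves of some pair {x, 43−x} with 9 ≤ x ≤ 43−x ≤ 34 are chosen — 13 such pairs.
The remaining 4 elements (those with no distinct partner in range) can never complete a 43-sum, so the worst case takes all of them and one from each pair: 4 + 13 = 17.
The 18th integer has to be the second member of some pair, so 17 + 1 = 18.

18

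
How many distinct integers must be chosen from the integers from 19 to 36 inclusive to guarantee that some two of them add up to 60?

A set avoiding the sum 60 can contain at most one of each pair {x, 60−x}, plus the 6 elements whose complement lies outside the range or equal to its own complement.
The integers 19, …, 30 (12 of them) are such a set: any two sum to at least 19+20 = 39 and at most 29+30 = 59 < 60.
Pigeonhole: any 13th integer completes one of the 6 pairs, so 13 choices force a sum of 60.

13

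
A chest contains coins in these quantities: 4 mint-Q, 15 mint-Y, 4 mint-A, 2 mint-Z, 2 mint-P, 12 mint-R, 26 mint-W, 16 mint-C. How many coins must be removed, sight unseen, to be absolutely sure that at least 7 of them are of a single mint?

Pigeonhole: the 8 mints are the holes; the coins drawn are the pigeons.
To avoid 7 of any one mint, the worst case takes at most 6 of each mint, or every coin of a mint that has fewer than 6.
That gives 4 + 6 + 4 + 2 + 2 + 6 + 6 + 6 = 36 coins with no mint reaching 7.
The next coin forces some mint to 7, so 36 + 1 = 37.

37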